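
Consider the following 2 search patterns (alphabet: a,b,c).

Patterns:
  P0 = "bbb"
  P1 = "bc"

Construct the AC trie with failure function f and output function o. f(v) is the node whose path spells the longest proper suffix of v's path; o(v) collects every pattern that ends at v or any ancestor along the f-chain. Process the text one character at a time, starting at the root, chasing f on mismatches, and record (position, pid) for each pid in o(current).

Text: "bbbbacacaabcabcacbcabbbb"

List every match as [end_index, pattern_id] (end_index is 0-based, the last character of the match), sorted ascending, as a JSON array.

Construct AC machine:
Trie nodes:
  0='ε' goto b→1
  1='b' goto b→2 c→4
  2='bb' goto b→3
  3='bbb' goto ·  [P0 ends]
  4='bc' goto ·  [P1 ends]

BFS fail/out derivation:
  n1('b'): parent n0 fail=0; on 'b' 0 → fail=0;  out ∅∪∅=∅
  n2('bb'): parent n1 fail=0; on 'b' 0 → fail=1;  out ∅∪∅=∅
  n4('bc'): parent n1 fail=0; on 'c' 0 → fail=0;  out {1}∪∅={1}
  n3('bbb'): parent n2 fail=1; on 'b' 1 → fail=2;  out {0}∪∅={0}

Run:
[0] read 'b'  n0⇒n1
[1] read 'b'  n1⇒n2
[2] read 'b'  n2⇒n3  → match P0@[0:2]
[3] read 'b'  n3⇒n3 (via fail)  → match P0@[1:3]
[4] read 'a'  n3⇒n0 (via fail)
[5] read 'c'  n0⇒n0
[6] read 'a'  n0⇒n0
[7] read 'c'  n0⇒n0
[8] read 'a'  n0⇒n0
[9] read 'a'  n0⇒n0
[10] read 'b'  n0⇒n1
[11] read 'c'  n1⇒n4  → match P1@[10:11]
[12] read 'a'  n4⇒n0 (via fail)
[13] read 'b'  n0⇒n1
[14] read 'c'  n1⇒n4  → match P1@[13:14]
[15] read 'a'  n4⇒n0 (via fail)
[16] read 'c'  n0⇒n0
[17] read 'b'  n0⇒n1
[18] read 'c'  n1⇒n4  → match P1@[17:18]
[19] read 'a'  n4⇒n0 (via fail)
[20] read 'b'  n0⇒n1
[21] read 'b'  n1⇒n2
[22] read 'b'  n2⇒n3  → match P0@[20:22]
[23] read 'b'  n3⇒n3 (via fail)  → match P0@[21:23]

All matches (sorted): [[2,0],[3,0],[11,1],[14,1],[18,1],[22,0],[23,0]]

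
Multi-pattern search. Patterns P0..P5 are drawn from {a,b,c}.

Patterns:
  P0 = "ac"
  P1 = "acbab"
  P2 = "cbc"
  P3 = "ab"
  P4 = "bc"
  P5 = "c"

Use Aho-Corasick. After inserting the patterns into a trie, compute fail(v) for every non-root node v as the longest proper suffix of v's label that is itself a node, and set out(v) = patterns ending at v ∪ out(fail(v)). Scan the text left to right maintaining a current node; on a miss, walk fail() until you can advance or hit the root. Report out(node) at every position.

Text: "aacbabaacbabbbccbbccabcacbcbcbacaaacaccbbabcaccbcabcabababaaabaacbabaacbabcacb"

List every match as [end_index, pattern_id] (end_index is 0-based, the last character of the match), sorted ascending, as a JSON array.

Build automaton:
Trie (insert patterns):
  n0 'ε': a→1 b→10 c→6
  n1 'a': b→9 c→2
  n2 'ac': b→3  ←P0
  n3 'acb': a→4
  n4 'acba': b→5
  n5 'acbab': ·  ←P1
  n6 'c': b→7  ←P5
  n7 'cb': c→8
  n8 'cbc': ·  ←P2
  n9 'ab': ·  ←P3
  n10 'b': c→11
  n11 'bc': ·  ←P4

Failure links (BFS by depth):
  fail(1) 'a': from fail(0)=0 chase 'a': 0 ⇒ 0;  out=∅∪out(0)=∅
  fail(6) 'c': from fail(0)=0 chase 'c': 0 ⇒ 0;  out={5}∪out(0)={5}
  fail(10) 'b': from fail(0)=0 chase 'b': 0 ⇒ 0;  out=∅∪out(0)=∅
  fail(2) 'ac': from fail(1)=0 chase 'c': 0 ⇒ 6;  out={0}∪out(6)={0,5}
  fail(7) 'cb': from fail(6)=0 chase 'b': 0 ⇒ 10;  out=∅∪out(10)=∅
  fail(9) 'ab': from fail(1)=0 chase 'b': 0 ⇒ 10;  out={3}∪out(10)={3}
  fail(11) 'bc': from fail(10)=0 chase 'c': 0 ⇒ 6;  out={4}∪out(6)={4,5}
  fail(3) 'acb': from fail(2)=6 chase 'b': 6 ⇒ 7;  out=∅∪out(7)=∅
  fail(8) 'cbc': from fail(7)=10 chase 'c': 10 ⇒ 11;  out={2}∪out(11)={2,4,5}
  fail(4) 'acba': from fail(3)=7 chase 'a': 7→10→0 ⇒ 1;  out=∅∪out(1)=∅
  fail(5) 'acbab': from fail(4)=1 chase 'b': 1 ⇒ 9;  out={1}∪out(9)={1,3}

Text stream:
pos 0 'a': at 1
pos 1 'a': at 1 (fail-walked)
pos 2 'c': at 2  ** P0@[1:2],P5@[2:2]
pos 3 'b': at 3
pos 4 'a': at 4
pos 5 'b': at 5  ** P1@[1:5],P3@[4:5]
pos 6 'a': at 1 (fail-walked)
pos 7 'a': at 1 (fail-walked)
pos 8 'c': at 2  ** P0@[7:8],P5@[8:8]
pos 9 'b': at 3
pos 10 'a': at 4
pos 11 'b': at 5  ** P1@[7:11],P3@[10:11]
pos 12 'b': at 10 (fail-walked)
pos 13 'b': at 10 (fail-walked)
pos 14 'c': at 11  ** P4@[13:14],P5@[14:14]
pos 15 'c': at 6 (fail-walked)  ** P5@[15:15]
pos 16 'b': at 7
pos 17 'b': at 10 (fail-walked)
pos 18 'c': at 11  ** P4@[17:18],P5@[18:18]
pos 19 'c': at 6 (fail-walked)  ** P5@[19:19]
pos 20 'a': at 1 (fail-walked)
pos 21 'b': at 9  ** P3@[20:21]
pos 22 'c': at 11 (fail-walked)  ** P4@[21:22],P5@[22:22]
pos 23 'a': at 1 (fail-walked)
pos 24 'c': at 2  ** P0@[23:24],P5@[24:24]
pos 25 'b': at 3
pos 26 'c': at 8 (fail-walked)  ** P2@[24:26],P4@[25:26],P5@[26:26]
pos 27 'b': at 7 (fail-walked)
pos 28 'c': at 8  ** P2@[26:28],P4@[27:28],P5@[28:28]
pos 29 'b': at 7 (fail-walked)
pos 30 'a': at 1 (fail-walked)
pos 31 'c': at 2  ** P0@[30:31],P5@[31:31]
pos 32 'a': at 1 (fail-walked)
pos 33 'a': at 1 (fail-walked)
pos 34 'a': at 1 (fail-walked)
pos 35 'c': at 2  ** P0@[34:35],P5@[35:35]
pos 36 'a': at 1 (fail-walked)
pos 37 'c': at 2  ** P0@[36:37],P5@[37:37]
pos 38 'c': at 6 (fail-walked)  ** P5@[38:38]
pos 39 'b': at 7
pos 40 'b': at 10 (fail-walked)
pos 41 'a': at 1 (fail-walked)
pos 42 'b': at 9  ** P3@[41:42]
pos 43 'c': at 11 (fail-walked)  ** P4@[42:43],P5@[43:43]
pos 44 'a': at 1 (fail-walked)
pos 45 'c': at 2  ** P0@[44:45],P5@[45:45]
pos 46 'c': at 6 (fail-walked)  ** P5@[46:46]
pos 47 'b': at 7
pos 48 'c': at 8  ** P2@[46:48],P4@[47:48],P5@[48:48]
pos 49 'a': at 1 (fail-walked)
pos 50 'b': at 9  ** P3@[49:50]
pos 51 'c': at 11 (fail-walked)  ** P4@[50:51],P5@[51:51]
pos 52 'a': at 1 (fail-walked)
pos 53 'b': at 9  ** P3@[52:53]
pos 54 'a': at 1 (fail-walked)
pos 55 'b': at 9  ** P3@[54:55]
pos 56 'a': at 1 (fail-walked)
pos 57 'b': at 9  ** P3@[56:57]
pos 58 'a': at 1 (fail-walked)
pos 59 'a': at 1 (fail-walked)
pos 60 'a': at 1 (fail-walked)
pos 61 'b': at 9  ** P3@[60:61]
pos 62 'a': at 1 (fail-walked)
pos 63 'a': at 1 (fail-walked)
pos 64 'c': at 2  ** P0@[63:64],P5@[64:64]
pos 65 'b': at 3
pos 66 'a': at 4
pos 67 'b': at 5  ** P1@[63:67],P3@[66:67]
pos 68 'a': at 1 (fail-walked)
pos 69 'a': at 1 (fail-walked)
pos 70 'c': at 2  ** P0@[69:70],P5@[70:70]
pos 71 'b': at 3
pos 72 'a': at 4
pos 73 'b': at 5  ** P1@[69:73],P3@[72:73]
pos 74 'c': at 11 (fail-walked)  ** P4@[73:74],P5@[74:74]
pos 75 'a': at 1 (fail-walked)
pos 76 'c': at 2  ** P0@[75:76],P5@[76:76]
pos 77 'b': at 3

Matches: [[2,0],[2,5],[5,1],[5,3],[8,0],[8,5],[11,1],[11,3],[14,4],[14,5],[15,5],[18,4],[18,5],[19,5],[21,3],[22,4],[22,5],[24,0],[24,5],[26,2],[26,4],[26,5],[28,2],[28,4],[28,5],[31,0],[31,5],[35,0],[35,5],[37,0],[37,5],[38,5],[42,3],[43,4],[43,5],[45,0],[45,5],[46,5],[48,2],[48,4],[48,5],[50,3],[51,4],[51,5],[53,3],[55,3],[57,3],[61,3],[64,0],[64,5],[67,1],[67,3],[70,0],[70,5],[73,1],[73,3],[74,4],[74,5],[76,0],[76,5]]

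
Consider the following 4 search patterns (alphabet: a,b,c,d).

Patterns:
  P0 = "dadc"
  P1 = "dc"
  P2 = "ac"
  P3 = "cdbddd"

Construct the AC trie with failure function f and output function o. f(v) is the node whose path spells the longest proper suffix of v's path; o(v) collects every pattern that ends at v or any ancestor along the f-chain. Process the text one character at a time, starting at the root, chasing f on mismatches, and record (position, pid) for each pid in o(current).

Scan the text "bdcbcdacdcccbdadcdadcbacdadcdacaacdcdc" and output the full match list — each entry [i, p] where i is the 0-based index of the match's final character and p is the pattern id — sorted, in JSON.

Build:
Trie nodes:
  n0 'ε': a→6 c→8 d→1
  n1 'd': a→2 c→5
  n2 'da': d→3
  n3 'dad': c→4
  n4 'dadc': ·  [P0 ends]
  n5 'dc': ·  [P1 ends]
  n6 'a': c→7
  n7 'ac': ·  [P2 ends]
  n8 'c': d→9
  n9 'cd': b→10
  n10 'cdb': d→11
  n11 'cdbd': d→12
  n12 'cdbdd': d→13
  n13 'cdbddd': ·  [P3 ends]

Failure links (BFS by depth):
  n1('d'): parent n0 fail=0; on 'd' 0 → fail=0;  out ∅∪∅=∅
  n6('a'): parent n0 fail=0; on 'a' 0 → fail=0;  out ∅∪∅=∅
  n8('c'): parent n0 fail=0; on 'c' 0 → fail=0;  out ∅∪∅=∅
  n2('da'): parent n1 fail=0; on 'a' 0 → fail=6;  out ∅∪∅=∅
  n5('dc'): parent n1 fail=0; on 'c' 0 → fail=8;  out {1}∪∅={1}
  n7('ac'): parent n6 fail=0; on 'c' 0 → fail=8;  out {2}∪∅={2}
  n9('cd'): parent n8 fail=0; on 'd' 0 → fail=1;  out ∅∪∅=∅
  n3('dad'): parent n2 fail=6; on 'd' 6→0 → fail=1;  out ∅∪∅=∅
  n10('cdb'): parent n9 fail=1; on 'b' 1→0 → fail=0;  out ∅∪∅=∅
  n4('dadc'): parent n3 fail=1; on 'c' 1 → fail=5;  out {0}∪{1}={0,1}
  n11('cdbd'): parent n10 fail=0; on 'd' 0 → fail=1;  out ∅∪∅=∅
  n12('cdbdd'): parent n11 fail=1; on 'd' 1→0 → fail=1;  out ∅∪∅=∅
  n13('cdbddd'): parent n12 fail=1; on 'd' 1→0 → fail=1;  out {3}∪∅={3}

Scan:
pos 0 'b': at 0
pos 1 'd': at 1
pos 2 'c': at 5  emit P1@[1:2]
pos 3 'b': at 0 (via fail)
pos 4 'c': at 8
pos 5 'd': at 9
pos 6 'a': at 2 (via fail)
pos 7 'c': at 7 (via fail)  emit P2@[6:7]
pos 8 'd': at 9 (via fail)
pos 9 'c': at 5 (via fail)  emit P1@[8:9]
pos 10 'c': at 8 (via fail)
pos 11 'c': at 8 (via fail)
pos 12 'b': at 0 (via fail)
pos 13 'd': at 1
pos 14 'a': at 2
pos 15 'd': at 3
pos 16 'c': at 4  emit P0@[13:16],P1@[15:16]
pos 17 'd': at 9 (via fail)
pos 18 'a': at 2 (via fail)
pos 19 'd': at 3
pos 20 'c': at 4  emit P0@[17:20],P1@[19:20]
pos 21 'b': at 0 (via fail)
pos 22 'a': at 6
pos 23 'c': at 7  emit P2@[22:23]
pos 24 'd': at 9 (via fail)
pos 25 'a': at 2 (via fail)
pos 26 'd': at 3
pos 27 'c': at 4  emit P0@[24:27],P1@[26:27]
pos 28 'd': at 9 (via fail)
pos 29 'a': at 2 (via fail)
pos 30 'c': at 7 (via fail)  emit P2@[29:30]
pos 31 'a': at 6 (via fail)
pos 32 'a': at 6 (via fail)
pos 33 'c': at 7  emit P2@[32:33]
pos 34 'd': at 9 (via fail)
pos 35 'c': at 5 (via fail)  emit P1@[34:35]
pos 36 'd': at 9 (via fail)
pos 37 'c': at 5 (via fail)  emit P1@[36:37]

All matches (sorted): [[2,1],[7,2],[9,1],[16,0],[16,1],[20,0],[20,1],[23,2],[27,0],[27,1],[30,2],[33,2],[35,1],[37,1]]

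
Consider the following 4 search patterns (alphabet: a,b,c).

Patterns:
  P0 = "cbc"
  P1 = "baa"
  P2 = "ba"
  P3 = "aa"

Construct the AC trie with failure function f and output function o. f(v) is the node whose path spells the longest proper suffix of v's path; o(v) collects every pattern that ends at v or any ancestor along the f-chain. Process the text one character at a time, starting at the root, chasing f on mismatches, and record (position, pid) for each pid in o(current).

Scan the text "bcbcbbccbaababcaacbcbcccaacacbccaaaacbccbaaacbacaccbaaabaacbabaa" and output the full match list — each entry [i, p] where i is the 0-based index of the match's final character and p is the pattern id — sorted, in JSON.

Build automaton:
Trie (insert patterns):
  n0 'ε': a→7 b→4 c→1
  n1 'c': b→2
  n2 'cb': c→3
  n3 'cbc': ·  ←P0
  n4 'b': a→5
  n5 'ba': a→6  ←P2
  n6 'baa': ·  ←P1
  n7 'a': a→8
  n8 'aa': ·  ←P3

BFS fail/out derivation:
  n1('c'): parent n0 fail=0; on 'c' 0 → fail=0;  out ∅∪∅=∅
  n4('b'): parent n0 fail=0; on 'b' 0 → fail=0;  out ∅∪∅=∅
  n7('a'): parent n0 fail=0; on 'a' 0 → fail=0;  out ∅∪∅=∅
  n2('cb'): parent n1 fail=0; on 'b' 0 → fail=4;  out ∅∪∅=∅
  n5('ba'): parent n4 fail=0; on 'a' 0 → fail=7;  out {2}∪∅={2}
  n8('aa'): parent n7 fail=0; on 'a' 0 → fail=7;  out {3}∪∅={3}
  n3('cbc'): parent n2 fail=4; on 'c' 4→0 → fail=1;  out {0}∪∅={0}
  n6('baa'): parent n5 fail=7; on 'a' 7 → fail=8;  out {1}∪{3}={1,3}

Run:
pos 0 'b': at 4
pos 1 'c': at 1 ·f
pos 2 'b': at 2
pos 3 'c': at 3  ** P0@[1:3]
pos 4 'b': at 2 ·f
pos 5 'b': at 4 ·f
pos 6 'c': at 1 ·f
pos 7 'c': at 1 ·f
pos 8 'b': at 2
pos 9 'a': at 5 ·f  ** P2@[8:9]
pos 10 'a': at 6  ** P1@[8:10],P3@[9:10]
pos 11 'b': at 4 ·f
pos 12 'a': at 5  ** P2@[11:12]
pos 13 'b': at 4 ·f
pos 14 'c': at 1 ·f
pos 15 'a': at 7 ·f
pos 16 'a': at 8  ** P3@[15:16]
pos 17 'c': at 1 ·f
pos 18 'b': at 2
pos 19 'c': at 3  ** P0@[17:19]
pos 20 'b': at 2 ·f
pos 21 'c': at 3  ** P0@[19:21]
pos 22 'c': at 1 ·f
pos 23 'c': at 1 ·f
pos 24 'a': at 7 ·f
pos 25 'a': at 8  ** P3@[24:25]
pos 26 'c': at 1 ·f
pos 27 'a': at 7 ·f
pos 28 'c': at 1 ·f
pos 29 'b': at 2
pos 30 'c': at 3  ** P0@[28:30]
pos 31 'c': at 1 ·f
pos 32 'a': at 7 ·f
pos 33 'a': at 8  ** P3@[32:33]
pos 34 'a': at 8 ·f  ** P3@[33:34]
pos 35 'a': at 8 ·f  ** P3@[34:35]
pos 36 'c': at 1 ·f
pos 37 'b': at 2
pos 38 'c': at 3  ** P0@[36:38]
pos 39 'c': at 1 ·f
pos 40 'b': at 2
pos 41 'a': at 5 ·f  ** P2@[40:41]
pos 42 'a': at 6  ** P1@[40:42],P3@[41:42]
pos 43 'a': at 8 ·f  ** P3@[42:43]
pos 44 'c': at 1 ·f
pos 45 'b': at 2
pos 46 'a': at 5 ·f  ** P2@[45:46]
pos 47 'c': at 1 ·f
pos 48 'a': at 7 ·f
pos 49 'c': at 1 ·f
pos 50 'c': at 1 ·f
pos 51 'b': at 2
pos 52 'a': at 5 ·f  ** P2@[51:52]
pos 53 'a': at 6  ** P1@[51:53],P3@[52:53]
pos 54 'a': at 8 ·f  ** P3@[53:54]
pos 55 'b': at 4 ·f
pos 56 'a': at 5  ** P2@[55:56]
pos 57 'a': at 6  ** P1@[55:57],P3@[56:57]
pos 58 'c': at 1 ·f
pos 59 'b': at 2
pos 60 'a': at 5 ·f  ** P2@[59:60]
pos 61 'b': at 4 ·f
pos 62 'a': at 5  ** P2@[61:62]
pos 63 'a': at 6  ** P1@[61:63],P3@[62:63]

Matches: [[3,0],[9,2],[10,1],[10,3],[12,2],[16,3],[19,0],[21,0],[25,3],[30,0],[33,3],[34,3],[35,3],[38,0],[41,2],[42,1],[42,3],[43,3],[46,2],[52,2],[53,1],[53,3],[54,3],[56,2],[57,1],[57,3],[60,2],[62,2],[63,1],[63,3]]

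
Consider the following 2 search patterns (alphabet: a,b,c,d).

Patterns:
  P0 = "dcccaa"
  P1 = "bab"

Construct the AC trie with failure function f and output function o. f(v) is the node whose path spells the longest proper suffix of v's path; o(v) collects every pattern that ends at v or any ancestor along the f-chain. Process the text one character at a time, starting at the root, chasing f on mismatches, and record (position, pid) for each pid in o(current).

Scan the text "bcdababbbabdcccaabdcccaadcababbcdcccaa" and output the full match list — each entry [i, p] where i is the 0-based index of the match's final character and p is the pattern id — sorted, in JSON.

Build:
Trie (insert patterns):
  0='ε' goto b→7 d→1
  1='d' goto c→2
  2='dc' goto c→3
  3='dcc' goto c→4
  4='dccc' goto a→5
  5='dccca' goto a→6
  6='dcccaa' goto ·  ←P0
  7='b' goto a→8
  8='ba' goto b→9
  9='bab' goto ·  ←P1

Failure links (BFS by depth):
  n1('d'): parent n0 fail=0; on 'd' 0 → fail=0;  out ∅∪∅=∅
  n7('b'): parent n0 fail=0; on 'b' 0 → fail=0;  out ∅∪∅=∅
  n2('dc'): parent n1 fail=0; on 'c' 0 → fail=0;  out ∅∪∅=∅
  n8('ba'): parent n7 fail=0; on 'a' 0 → fail=0;  out ∅∪∅=∅
  n3('dcc'): parent n2 fail=0; on 'c' 0 → fail=0;  out ∅∪∅=∅
  n9('bab'): parent n8 fail=0; on 'b' 0 → fail=7;  out {1}∪∅={1}
  n4('dccc'): parent n3 fail=0; on 'c' 0 → fail=0;  out ∅∪∅=∅
  n5('dccca'): parent n4 fail=0; on 'a' 0 → fail=0;  out ∅∪∅=∅
  n6('dcccaa'): parent n5 fail=0; on 'a' 0 → fail=0;  out {0}∪∅={0}

Run:
[0] read 'b'  n0⇒n7
[1] read 'c'  n7⇒n0 (fail-walked)
[2] read 'd'  n0⇒n1
[3] read 'a'  n1⇒n0 (fail-walked)
[4] read 'b'  n0⇒n7
[5] read 'a'  n7⇒n8
[6] read 'b'  n8⇒n9  ** P1@[4:6]
[7] read 'b'  n9⇒n7 (fail-walked)
[8] read 'b'  n7⇒n7 (fail-walked)
[9] read 'a'  n7⇒n8
[10] read 'b'  n8⇒n9  ** P1@[8:10]
[11] read 'd'  n9⇒n1 (fail-walked)
[12] read 'c'  n1⇒n2
[13] read 'c'  n2⇒n3
[14] read 'c'  n3⇒n4
[15] read 'a'  n4⇒n5
[16] read 'a'  n5⇒n6  ** P0@[11:16]
[17] read 'b'  n6⇒n7 (fail-walked)
[18] read 'd'  n7⇒n1 (fail-walked)
[19] read 'c'  n1⇒n2
[20] read 'c'  n2⇒n3
[21] read 'c'  n3⇒n4
[22] read 'a'  n4⇒n5
[23] read 'a'  n5⇒n6  ** P0@[18:23]
[24] read 'd'  n6⇒n1 (fail-walked)
[25] read 'c'  n1⇒n2
[26] read 'a'  n2⇒n0 (fail-walked)
[27] read 'b'  n0⇒n7
[28] read 'a'  n7⇒n8
[29] read 'b'  n8⇒n9  ** P1@[27:29]
[30] read 'b'  n9⇒n7 (fail-walked)
[31] read 'c'  n7⇒n0 (fail-walked)
[32] read 'd'  n0⇒n1
[33] read 'c'  n1⇒n2
[34] read 'c'  n2⇒n3
[35] read 'c'  n3⇒n4
[36] read 'a'  n4⇒n5
[37] read 'a'  n5⇒n6  ** P0@[32:37]

Result: [[6,1],[10,1],[16,0],[23,0],[29,1],[37,0]]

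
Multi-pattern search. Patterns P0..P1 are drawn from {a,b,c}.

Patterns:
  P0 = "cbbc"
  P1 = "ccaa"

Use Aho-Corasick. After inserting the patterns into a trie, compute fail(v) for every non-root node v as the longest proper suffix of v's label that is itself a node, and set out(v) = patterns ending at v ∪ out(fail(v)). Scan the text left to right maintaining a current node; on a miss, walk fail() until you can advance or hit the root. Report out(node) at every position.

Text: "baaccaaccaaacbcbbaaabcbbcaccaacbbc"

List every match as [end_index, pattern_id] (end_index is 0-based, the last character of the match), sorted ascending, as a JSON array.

Build:
Trie nodes:
  n0 'ε': c→1
  n1 'c': b→2 c→5
  n2 'cb': b→3
  n3 'cbb': c→4
  n4 'cbbc': ·  [P0 ends]
  n5 'cc': a→6
  n6 'cca': a→7
  n7 'ccaa': ·  [P1 ends]

BFS fail/out derivation:
  fail(1) 'c': from fail(0)=0 chase 'c': 0 ⇒ 0;  out=∅∪out(0)=∅
  fail(2) 'cb': from fail(1)=0 chase 'b': 0 ⇒ 0;  out=∅∪out(0)=∅
  fail(5) 'cc': from fail(1)=0 chase 'c': 0 ⇒ 1;  out=∅∪out(1)=∅
  fail(3) 'cbb': from fail(2)=0 chase 'b': 0 ⇒ 0;  out=∅∪out(0)=∅
  fail(6) 'cca': from fail(5)=1 chase 'a': 1→0 ⇒ 0;  out=∅∪out(0)=∅
  fail(4) 'cbbc': from fail(3)=0 chase 'c': 0 ⇒ 1;  out={0}∪out(1)={0}
  fail(7) 'ccaa': from fail(6)=0 chase 'a': 0 ⇒ 0;  out={1}∪out(0)={1}

Run:
[0] read 'b'  n0⇒n0
[1] read 'a'  n0⇒n0
[2] read 'a'  n0⇒n0
[3] read 'c'  n0⇒n1
[4] read 'c'  n1⇒n5
[5] read 'a'  n5⇒n6
[6] read 'a'  n6⇒n7  ** P1@[3:6]
[7] read 'c'  n7⇒n1 ·f
[8] read 'c'  n1⇒n5
[9] read 'a'  n5⇒n6
[10] read 'a'  n6⇒n7  ** P1@[7:10]
[11] read 'a'  n7⇒n0 ·f
[12] read 'c'  n0⇒n1
[13] read 'b'  n1⇒n2
[14] read 'c'  n2⇒n1 ·f
[15] read 'b'  n1⇒n2
[16] read 'b'  n2⇒n3
[17] read 'a'  n3⇒n0 ·f
[18] read 'a'  n0⇒n0
[19] read 'a'  n0⇒n0
[20] read 'b'  n0⇒n0
[21] read 'c'  n0⇒n1
[22] read 'b'  n1⇒n2
[23] read 'b'  n2⇒n3
[24] read 'c'  n3⇒n4  ** P0@[21:24]
[25] read 'a'  n4⇒n0 ·f
[26] read 'c'  n0⇒n1
[27] read 'c'  n1⇒n5
[28] read 'a'  n5⇒n6
[29] read 'a'  n6⇒n7  ** P1@[26:29]
[30] read 'c'  n7⇒n1 ·f
[31] read 'b'  n1⇒n2
[32] read 'b'  n2⇒n3
[33] read 'c'  n3⇒n4  ** P0@[30:33]

All matches (sorted): [[6,1],[10,1],[24,0],[29,1],[33,0]]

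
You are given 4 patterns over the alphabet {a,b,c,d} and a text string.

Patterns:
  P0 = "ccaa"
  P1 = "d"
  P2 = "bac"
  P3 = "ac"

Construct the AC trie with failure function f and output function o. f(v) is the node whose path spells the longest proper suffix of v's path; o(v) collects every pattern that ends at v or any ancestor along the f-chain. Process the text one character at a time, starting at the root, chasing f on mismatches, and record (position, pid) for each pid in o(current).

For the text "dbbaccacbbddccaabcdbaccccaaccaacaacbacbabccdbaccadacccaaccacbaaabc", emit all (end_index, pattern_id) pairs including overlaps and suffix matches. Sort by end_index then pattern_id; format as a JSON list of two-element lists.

Build:
Trie nodes:
  n0 'ε': a→9 b→6 c→1 d→5
  n1 'c': c→2
  n2 'cc': a→3
  n3 'cca': a→4
  n4 'ccaa': ·  ←P0
  n5 'd': ·  ←P1
  n6 'b': a→7
  n7 'ba': c→8
  n8 'bac': ·  ←P2
  n9 'a': c→10
  n10 'ac': ·  ←P3

BFS fail/out derivation:
  fail(1) 'c': from fail(0)=0 chase 'c': 0 ⇒ 0;  out=∅∪out(0)=∅
  fail(5) 'd': from fail(0)=0 chase 'd': 0 ⇒ 0;  out={1}∪out(0)={1}
  fail(6) 'b': from fail(0)=0 chase 'b': 0 ⇒ 0;  out=∅∪out(0)=∅
  fail(9) 'a': from fail(0)=0 chase 'a': 0 ⇒ 0;  out=∅∪out(0)=∅
  fail(2) 'cc': from fail(1)=0 chase 'c': 0 ⇒ 1;  out=∅∪out(1)=∅
  fail(7) 'ba': from fail(6)=0 chase 'a': 0 ⇒ 9;  out=∅∪out(9)=∅
  fail(10) 'ac': from fail(9)=0 chase 'c': 0 ⇒ 1;  out={3}∪out(1)={3}
  fail(3) 'cca': from fail(2)=1 chase 'a': 1→0 ⇒ 9;  out=∅∪out(9)=∅
  fail(8) 'bac': from fail(7)=9 chase 'c': 9 ⇒ 10;  out={2}∪out(10)={2,3}
  fail(4) 'ccaa': from fail(3)=9 chase 'a': 9→0 ⇒ 9;  out={0}∪out(9)={0}

Run:
[0] read 'd'  n0⇒n5  ** P1@[0:0]
[1] read 'b'  n5⇒n6 ·f
[2] read 'b'  n6⇒n6 ·f
[3] read 'a'  n6⇒n7
[4] read 'c'  n7⇒n8  ** P2@[2:4],P3@[3:4]
[5] read 'c'  n8⇒n2 ·f
[6] read 'a'  n2⇒n3
[7] read 'c'  n3⇒n10 ·f  ** P3@[6:7]
[8] read 'b'  n10⇒n6 ·f
[9] read 'b'  n6⇒n6 ·f
[10] read 'd'  n6⇒n5 ·f  ** P1@[10:10]
[11] read 'd'  n5⇒n5 ·f  ** P1@[11:11]
[12] read 'c'  n5⇒n1 ·f
[13] read 'c'  n1⇒n2
[14] read 'a'  n2⇒n3
[15] read 'a'  n3⇒n4  ** P0@[12:15]
[16] read 'b'  n4⇒n6 ·f
[17] read 'c'  n6⇒n1 ·f
[18] read 'd'  n1⇒n5 ·f  ** P1@[18:18]
[19] read 'b'  n5⇒n6 ·f
[20] read 'a'  n6⇒n7
[21] read 'c'  n7⇒n8  ** P2@[19:21],P3@[20:21]
[22] read 'c'  n8⇒n2 ·f
[23] read 'c'  n2⇒n2 ·f
[24] read 'c'  n2⇒n2 ·f
[25] read 'a'  n2⇒n3
[26] read 'a'  n3⇒n4  ** P0@[23:26]
[27] read 'c'  n4⇒n10 ·f  ** P3@[26:27]
[28] read 'c'  n10⇒n2 ·f
[29] read 'a'  n2⇒n3
[30] read 'a'  n3⇒n4  ** P0@[27:30]
[31] read 'c'  n4⇒n10 ·f  ** P3@[30:31]
[32] read 'a'  n10⇒n9 ·f
[33] read 'a'  n9⇒n9 ·f
[34] read 'c'  n9⇒n10  ** P3@[33:34]
[35] read 'b'  n10⇒n6 ·f
[36] read 'a'  n6⇒n7
[37] read 'c'  n7⇒n8  ** P2@[35:37],P3@[36:37]
[38] read 'b'  n8⇒n6 ·f
[39] read 'a'  n6⇒n7
[40] read 'b'  n7⇒n6 ·f
[41] read 'c'  n6⇒n1 ·f
[42] read 'c'  n1⇒n2
[43] read 'd'  n2⇒n5 ·f  ** P1@[43:43]
[44] read 'b'  n5⇒n6 ·f
[45] read 'a'  n6⇒n7
[46] read 'c'  n7⇒n8  ** P2@[44:46],P3@[45:46]
[47] read 'c'  n8⇒n2 ·f
[48] read 'a'  n2⇒n3
[49] read 'd'  n3⇒n5 ·f  ** P1@[49:49]
[50] read 'a'  n5⇒n9 ·f
[51] read 'c'  n9⇒n10  ** P3@[50:51]
[52] read 'c'  n10⇒n2 ·f
[53] read 'c'  n2⇒n2 ·f
[54] read 'a'  n2⇒n3
[55] read 'a'  n3⇒n4  ** P0@[52:55]
[56] read 'c'  n4⇒n10 ·f  ** P3@[55:56]
[57] read 'c'  n10⇒n2 ·f
[58] read 'a'  n2⇒n3
[59] read 'c'  n3⇒n10 ·f  ** P3@[58:59]
[60] read 'b'  n10⇒n6 ·f
[61] read 'a'  n6⇒n7
[62] read 'a'  n7⇒n9 ·f
[63] read 'a'  n9⇒n9 ·f
[64] read 'b'  n9⇒n6 ·f
[65] read 'c'  n6⇒n1 ·f

Matches: [[0,1],[4,2],[4,3],[7,3],[10,1],[11,1],[15,0],[18,1],[21,2],[21,3],[26,0],[27,3],[30,0],[31,3],[34,3],[37,2],[37,3],[43,1],[46,2],[46,3],[49,1],[51,3],[55,0],[56,3],[59,3]]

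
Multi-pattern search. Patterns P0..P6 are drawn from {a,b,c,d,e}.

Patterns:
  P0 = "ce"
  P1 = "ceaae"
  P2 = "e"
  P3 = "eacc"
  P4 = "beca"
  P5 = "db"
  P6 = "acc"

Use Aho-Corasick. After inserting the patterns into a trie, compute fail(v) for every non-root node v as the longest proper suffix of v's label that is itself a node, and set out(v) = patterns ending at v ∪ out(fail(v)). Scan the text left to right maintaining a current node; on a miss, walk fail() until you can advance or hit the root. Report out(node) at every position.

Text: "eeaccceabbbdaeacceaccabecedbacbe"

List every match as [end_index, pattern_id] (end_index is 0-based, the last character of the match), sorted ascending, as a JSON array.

Construct AC machine:
Trie nodes:
  n0 'ε': a→16 b→10 c→1 d→14 e→6
  n1 'c': e→2
  n2 'ce': a→3  [P0 ends]
  n3 'cea': a→4
  n4 'ceaa': e→5
  n5 'ceaae': ·  [P1 ends]
  n6 'e': a→7  [P2 ends]
  n7 'ea': c→8
  n8 'eac': c→9
  n9 'eacc': ·  [P3 ends]
  n10 'b': e→11
  n11 'be': c→12
  n12 'bec': a→13
  n13 'beca': ·  [P4 ends]
  n14 'd': b→15
  n15 'db': ·  [P5 ends]
  n16 'a': c→17
  n17 'ac': c→18
  n18 'acc': ·  [P6 ends]

Failure links (BFS by depth):
  n1('c'): parent n0 fail=0; on 'c' 0 → fail=0;  out ∅∪∅=∅
  n6('e'): parent n0 fail=0; on 'e' 0 → fail=0;  out {2}∪∅={2}
  n10('b'): parent n0 fail=0; on 'b' 0 → fail=0;  out ∅∪∅=∅
  n14('d'): parent n0 fail=0; on 'd' 0 → fail=0;  out ∅∪∅=∅
  n16('a'): parent n0 fail=0; on 'a' 0 → fail=0;  out ∅∪∅=∅
  n2('ce'): parent n1 fail=0; on 'e' 0 → fail=6;  out {0}∪{2}={0,2}
  n7('ea'): parent n6 fail=0; on 'a' 0 → fail=16;  out ∅∪∅=∅
  n11('be'): parent n10 fail=0; on 'e' 0 → fail=6;  out ∅∪{2}={2}
  n15('db'): parent n14 fail=0; on 'b' 0 → fail=10;  out {5}∪∅={5}
  n17('ac'): parent n16 fail=0; on 'c' 0 → fail=1;  out ∅∪∅=∅
  n3('cea'): parent n2 fail=6; on 'a' 6 → fail=7;  out ∅∪∅=∅
  n8('eac'): parent n7 fail=16; on 'c' 16 → fail=17;  out ∅∪∅=∅
  n12('bec'): parent n11 fail=6; on 'c' 6→0 → fail=1;  out ∅∪∅=∅
  n18('acc'): parent n17 fail=1; on 'c' 1→0 → fail=1;  out {6}∪∅={6}
  n4('ceaa'): parent n3 fail=7; on 'a' 7→16→0 → fail=16;  out ∅∪∅=∅
  n9('eacc'): parent n8 fail=17; on 'c' 17 → fail=18;  out {3}∪{6}={3,6}
  n13('beca'): parent n12 fail=1; on 'a' 1→0 → fail=16;  out {4}∪∅={4}
  n5('ceaae'): parent n4 fail=16; on 'e' 16→0 → fail=6;  out {1}∪{2}={1,2}

Scan:
[0] read 'e'  n0⇒n6  ** P2@[0:0]
[1] read 'e'  n6⇒n6 ·f  ** P2@[1:1]
[2] read 'a'  n6⇒n7
[3] read 'c'  n7⇒n8
[4] read 'c'  n8⇒n9  ** P3@[1:4],P6@[2:4]
[5] read 'c'  n9⇒n1 ·f
[6] read 'e'  n1⇒n2  ** P0@[5:6],P2@[6:6]
[7] read 'a'  n2⇒n3
[8] read 'b'  n3⇒n10 ·f
[9] read 'b'  n10⇒n10 ·f
[10] read 'b'  n10⇒n10 ·f
[11] read 'd'  n10⇒n14 ·f
[12] read 'a'  n14⇒n16 ·f
[13] read 'e'  n16⇒n6 ·f  ** P2@[13:13]
[14] read 'a'  n6⇒n7
[15] read 'c'  n7⇒n8
[16] read 'c'  n8⇒n9  ** P3@[13:16],P6@[14:16]
[17] read 'e'  n9⇒n2 ·f  ** P0@[16:17],P2@[17:17]
[18] read 'a'  n2⇒n3
[19] read 'c'  n3⇒n8 ·f
[20] read 'c'  n8⇒n9  ** P3@[17:20],P6@[18:20]
[21] read 'a'  n9⇒n16 ·f
[22] read 'b'  n16⇒n10 ·f
[23] read 'e'  n10⇒n11  ** P2@[23:23]
[24] read 'c'  n11⇒n12
[25] read 'e'  n12⇒n2 ·f  ** P0@[24:25],P2@[25:25]
[26] read 'd'  n2⇒n14 ·f
[27] read 'b'  n14⇒n15  ** P5@[26:27]
[28] read 'a'  n15⇒n16 ·f
[29] read 'c'  n16⇒n17
[30] read 'b'  n17⇒n10 ·f
[31] read 'e'  n10⇒n11  ** P2@[31:31]

All matches (sorted): [[0,2],[1,2],[4,3],[4,6],[6,0],[6,2],[13,2],[16,3],[16,6],[17,0],[17,2],[20,3],[20,6],[23,2],[25,0],[25,2],[27,5],[31,2]]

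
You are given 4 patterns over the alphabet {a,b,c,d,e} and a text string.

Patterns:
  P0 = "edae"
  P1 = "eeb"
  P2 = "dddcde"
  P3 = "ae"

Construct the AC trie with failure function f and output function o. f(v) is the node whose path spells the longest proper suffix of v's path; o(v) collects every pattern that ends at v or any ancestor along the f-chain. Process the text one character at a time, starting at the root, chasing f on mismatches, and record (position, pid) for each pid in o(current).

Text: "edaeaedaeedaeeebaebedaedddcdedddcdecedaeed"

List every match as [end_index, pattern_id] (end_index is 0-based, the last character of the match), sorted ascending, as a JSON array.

Construct AC machine:
Trie (insert patterns):
  n0 'ε': a→13 d→7 e→1
  n1 'e': d→2 e→5
  n2 'ed': a→3
  n3 'eda': e→4
  n4 'edae': ·  [P0 ends]
  n5 'ee': b→6
  n6 'eeb': ·  [P1 ends]
  n7 'd': d→8
  n8 'dd': d→9
  n9 'ddd': c→10
  n10 'dddc': d→11
  n11 'dddcd': e→12
  n12 'dddcde': ·  [P2 ends]
  n13 'a': e→14
  n14 'ae': ·  [P3 ends]

Failure links (BFS by depth):
  n1('e'): parent n0 fail=0; on 'e' 0 → fail=0;  out ∅∪∅=∅
  n7('d'): parent n0 fail=0; on 'd' 0 → fail=0;  out ∅∪∅=∅
  n13('a'): parent n0 fail=0; on 'a' 0 → fail=0;  out ∅∪∅=∅
  n2('ed'): parent n1 fail=0; on 'd' 0 → fail=7;  out ∅∪∅=∅
  n5('ee'): parent n1 fail=0; on 'e' 0 → fail=1;  out ∅∪∅=∅
  n8('dd'): parent n7 fail=0; on 'd' 0 → fail=7;  out ∅∪∅=∅
  n14('ae'): parent n13 fail=0; on 'e' 0 → fail=1;  out {3}∪∅={3}
  n3('eda'): parent n2 fail=7; on 'a' 7→0 → fail=13;  out ∅∪∅=∅
  n6('eeb'): parent n5 fail=1; on 'b' 1→0 → fail=0;  out {1}∪∅={1}
  n9('ddd'): parent n8 fail=7; on 'd' 7 → fail=8;  out ∅∪∅=∅
  n4('edae'): parent n3 fail=13; on 'e' 13 → fail=14;  out {0}∪{3}={0,3}
  n10('dddc'): parent n9 fail=8; on 'c' 8→7→0 → fail=0;  out ∅∪∅=∅
  n11('dddcd'): parent n10 fail=0; on 'd' 0 → fail=7;  out ∅∪∅=∅
  n12('dddcde'): parent n11 fail=7; on 'e' 7→0 → fail=1;  out {2}∪∅={2}

Run:
pos 0 'e': at 1
pos 1 'd': at 2
pos 2 'a': at 3
pos 3 'e': at 4  emit P0@[0:3],P3@[2:3]
pos 4 'a': at 13 ·f
pos 5 'e': at 14  emit P3@[4:5]
pos 6 'd': at 2 ·f
pos 7 'a': at 3
pos 8 'e': at 4  emit P0@[5:8],P3@[7:8]
pos 9 'e': at 5 ·f
pos 10 'd': at 2 ·f
pos 11 'a': at 3
pos 12 'e': at 4  emit P0@[9:12],P3@[11:12]
pos 13 'e': at 5 ·f
pos 14 'e': at 5 ·f
pos 15 'b': at 6  emit P1@[13:15]
pos 16 'a': at 13 ·f
pos 17 'e': at 14  emit P3@[16:17]
pos 18 'b': at 0 ·f
pos 19 'e': at 1
pos 20 'd': at 2
pos 21 'a': at 3
pos 22 'e': at 4  emit P0@[19:22],P3@[21:22]
pos 23 'd': at 2 ·f
pos 24 'd': at 8 ·f
pos 25 'd': at 9
pos 26 'c': at 10
pos 27 'd': at 11
pos 28 'e': at 12  emit P2@[23:28]
pos 29 'd': at 2 ·f
pos 30 'd': at 8 ·f
pos 31 'd': at 9
pos 32 'c': at 10
pos 33 'd': at 11
pos 34 'e': at 12  emit P2@[29:34]
pos 35 'c': at 0 ·f
pos 36 'e': at 1
pos 37 'd': at 2
pos 38 'a': at 3
pos 39 'e': at 4  emit P0@[36:39],P3@[38:39]
pos 40 'e': at 5 ·f
pos 41 'd': at 2 ·f

Matches: [[3,0],[3,3],[5,3],[8,0],[8,3],[12,0],[12,3],[15,1],[17,3],[22,0],[22,3],[28,2],[34,2],[39,0],[39,3]]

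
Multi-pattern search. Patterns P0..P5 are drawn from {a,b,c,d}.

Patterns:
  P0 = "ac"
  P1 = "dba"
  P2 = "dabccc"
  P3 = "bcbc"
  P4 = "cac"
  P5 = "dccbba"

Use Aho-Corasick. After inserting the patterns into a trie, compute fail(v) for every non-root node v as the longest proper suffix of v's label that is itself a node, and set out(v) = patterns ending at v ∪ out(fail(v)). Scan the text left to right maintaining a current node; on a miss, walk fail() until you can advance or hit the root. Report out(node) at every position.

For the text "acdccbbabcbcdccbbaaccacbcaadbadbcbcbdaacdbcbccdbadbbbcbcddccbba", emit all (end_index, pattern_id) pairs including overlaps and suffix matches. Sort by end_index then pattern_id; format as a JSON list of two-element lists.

Build automaton:
Trie (insert patterns):
  n0 'ε': a→1 b→11 c→15 d→3
  n1 'a': c→2
  n2 'ac': ·  [P0 ends]
  n3 'd': a→6 b→4 c→18
  n4 'db': a→5
  n5 'dba': ·  [P1 ends]
  n6 'da': b→7
  n7 'dab': c→8
  n8 'dabc': c→9
  n9 'dabcc': c→10
  n10 'dabccc': ·  [P2 ends]
  n11 'b': c→12
  n12 'bc': b→13
  n13 'bcb': c→14
  n14 'bcbc': ·  [P3 ends]
  n15 'c': a→16
  n16 'ca': c→17
  n17 'cac': ·  [P4 ends]
  n18 'dc': c→19
  n19 'dcc': b→20
  n20 'dccb': b→21
  n21 'dccbb': a→22
  n22 'dccbba': ·  [P5 ends]

BFS fail/out derivation:
  n1('a'): parent n0 fail=0; on 'a' 0 → fail=0;  out ∅∪∅=∅
  n3('d'): parent n0 fail=0; on 'd' 0 → fail=0;  out ∅∪∅=∅
  n11('b'): parent n0 fail=0; on 'b' 0 → fail=0;  out ∅∪∅=∅
  n15('c'): parent n0 fail=0; on 'c' 0 → fail=0;  out ∅∪∅=∅
  n2('ac'): parent n1 fail=0; on 'c' 0 → fail=15;  out {0}∪∅={0}
  n4('db'): parent n3 fail=0; on 'b' 0 → fail=11;  out ∅∪∅=∅
  n6('da'): parent n3 fail=0; on 'a' 0 → fail=1;  out ∅∪∅=∅
  n12('bc'): parent n11 fail=0; on 'c' 0 → fail=15;  out ∅∪∅=∅
  n16('ca'): parent n15 fail=0; on 'a' 0 → fail=1;  out ∅∪∅=∅
  n18('dc'): parent n3 fail=0; on 'c' 0 → fail=15;  out ∅∪∅=∅
  n5('dba'): parent n4 fail=11; on 'a' 11→0 → fail=1;  out {1}∪∅={1}
  n7('dab'): parent n6 fail=1; on 'b' 1→0 → fail=11;  out ∅∪∅=∅
  n13('bcb'): parent n12 fail=15; on 'b' 15→0 → fail=11;  out ∅∪∅=∅
  n17('cac'): parent n16 fail=1; on 'c' 1 → fail=2;  out {4}∪{0}={0,4}
  n19('dcc'): parent n18 fail=15; on 'c' 15→0 → fail=15;  out ∅∪∅=∅
  n8('dabc'): parent n7 fail=11; on 'c' 11 → fail=12;  out ∅∪∅=∅
  n14('bcbc'): parent n13 fail=11; on 'c' 11 → fail=12;  out {3}∪∅={3}
  n20('dccb'): parent n19 fail=15; on 'b' 15→0 → fail=11;  out ∅∪∅=∅
  n9('dabcc'): parent n8 fail=12; on 'c' 12→15→0 → fail=15;  out ∅∪∅=∅
  n21('dccbb'): parent n20 fail=11; on 'b' 11→0 → fail=11;  out ∅∪∅=∅
  n10('dabccc'): parent n9 fail=15; on 'c' 15→0 → fail=15;  out {2}∪∅={2}
  n22('dccbba'): parent n21 fail=11; on 'a' 11→0 → fail=1;  out {5}∪∅={5}

Scan:
[0] read 'a'  n0⇒n1
[1] read 'c'  n1⇒n2  ** P0@[0:1]
[2] read 'd'  n2⇒n3 ·f
[3] read 'c'  n3⇒n18
[4] read 'c'  n18⇒n19
[5] read 'b'  n19⇒n20
[6] read 'b'  n20⇒n21
[7] read 'a'  n21⇒n22  ** P5@[2:7]
[8] read 'b'  n22⇒n11 ·f
[9] read 'c'  n11⇒n12
[10] read 'b'  n12⇒n13
[11] read 'c'  n13⇒n14  ** P3@[8:11]
[12] read 'd'  n14⇒n3 ·f
[13] read 'c'  n3⇒n18
[14] read 'c'  n18⇒n19
[15] read 'b'  n19⇒n20
[16] read 'b'  n20⇒n21
[17] read 'a'  n21⇒n22  ** P5@[12:17]
[18] read 'a'  n22⇒n1 ·f
[19] read 'c'  n1⇒n2  ** P0@[18:19]
[20] read 'c'  n2⇒n15 ·f
[21] read 'a'  n15⇒n16
[22] read 'c'  n16⇒n17  ** P0@[21:22],P4@[20:22]
[23] read 'b'  n17⇒n11 ·f
[24] read 'c'  n11⇒n12
[25] read 'a'  n12⇒n16 ·f
[26] read 'a'  n16⇒n1 ·f
[27] read 'd'  n1⇒n3 ·f
[28] read 'b'  n3⇒n4
[29] read 'a'  n4⇒n5  ** P1@[27:29]
[30] read 'd'  n5⇒n3 ·f
[31] read 'b'  n3⇒n4
[32] read 'c'  n4⇒n12 ·f
[33] read 'b'  n12⇒n13
[34] read 'c'  n13⇒n14  ** P3@[31:34]
[35] read 'b'  n14⇒n13 ·f
[36] read 'd'  n13⇒n3 ·f
[37] read 'a'  n3⇒n6
[38] read 'a'  n6⇒n1 ·f
[39] read 'c'  n1⇒n2  ** P0@[38:39]
[40] read 'd'  n2⇒n3 ·f
[41] read 'b'  n3⇒n4
[42] read 'c'  n4⇒n12 ·f
[43] read 'b'  n12⇒n13
[44] read 'c'  n13⇒n14  ** P3@[41:44]
[45] read 'c'  n14⇒n15 ·f
[46] read 'd'  n15⇒n3 ·f
[47] read 'b'  n3⇒n4
[48] read 'a'  n4⇒n5  ** P1@[46:48]
[49] read 'd'  n5⇒n3 ·f
[50] read 'b'  n3⇒n4
[51] read 'b'  n4⇒n11 ·f
[52] read 'b'  n11⇒n11 ·f
[53] read 'c'  n11⇒n12
[54] read 'b'  n12⇒n13
[55] read 'c'  n13⇒n14  ** P3@[52:55]
[56] read 'd'  n14⇒n3 ·f
[57] read 'd'  n3⇒n3 ·f
[58] read 'c'  n3⇒n18
[59] read 'c'  n18⇒n19
[60] read 'b'  n19⇒n20
[61] read 'b'  n20⇒n21
[62] read 'a'  n21⇒n22  ** P5@[57:62]

Result: [[1,0],[7,5],[11,3],[17,5],[19,0],[22,0],[22,4],[29,1],[34,3],[39,0],[44,3],[48,1],[55,3],[62,5]]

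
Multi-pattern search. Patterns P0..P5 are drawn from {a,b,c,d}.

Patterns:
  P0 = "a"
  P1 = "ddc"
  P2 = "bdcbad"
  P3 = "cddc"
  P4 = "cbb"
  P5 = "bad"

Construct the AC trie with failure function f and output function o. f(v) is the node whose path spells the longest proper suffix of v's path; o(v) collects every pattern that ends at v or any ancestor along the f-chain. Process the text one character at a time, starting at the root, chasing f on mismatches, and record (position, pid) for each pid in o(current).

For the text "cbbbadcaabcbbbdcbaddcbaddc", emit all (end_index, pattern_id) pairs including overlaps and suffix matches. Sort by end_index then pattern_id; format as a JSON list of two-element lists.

Build automaton:
Trie (insert patterns):
  0='ε' goto a→1 b→5 c→11 d→2
  1='a' goto ·  [P0 ends]
  2='d' goto d→3
  3='dd' goto c→4
  4='ddc' goto ·  [P1 ends]
  5='b' goto a→17 d→6
  6='bd' goto c→7
  7='bdc' goto b→8
  8='bdcb' goto a→9
  9='bdcba' goto d→10
  10='bdcbad' goto ·  [P2 ends]
  11='c' goto b→15 d→12
  12='cd' goto d→13
  13='cdd' goto c→14
  14='cddc' goto ·  [P3 ends]
  15='cb' goto b→16
  16='cbb' goto ·  [P4 ends]
  17='ba' goto d→18
  18='bad' goto ·  [P5 ends]

Failure links (BFS by depth):
  fail(1) 'a': from fail(0)=0 chase 'a': 0 ⇒ 0;  out={0}∪out(0)={0}
  fail(2) 'd': from fail(0)=0 chase 'd': 0 ⇒ 0;  out=∅∪out(0)=∅
  fail(5) 'b': from fail(0)=0 chase 'b': 0 ⇒ 0;  out=∅∪out(0)=∅
  fail(11) 'c': from fail(0)=0 chase 'c': 0 ⇒ 0;  out=∅∪out(0)=∅
  fail(3) 'dd': from fail(2)=0 chase 'd': 0 ⇒ 2;  out=∅∪out(2)=∅
  fail(6) 'bd': from fail(5)=0 chase 'd': 0 ⇒ 2;  out=∅∪out(2)=∅
  fail(12) 'cd': from fail(11)=0 chase 'd': 0 ⇒ 2;  out=∅∪out(2)=∅
  fail(15) 'cb': from fail(11)=0 chase 'b': 0 ⇒ 5;  out=∅∪out(5)=∅
  fail(17) 'ba': from fail(5)=0 chase 'a': 0 ⇒ 1;  out=∅∪out(1)={0}
  fail(4) 'ddc': from fail(3)=2 chase 'c': 2→0 ⇒ 11;  out={1}∪out(11)={1}
  fail(7) 'bdc': from fail(6)=2 chase 'c': 2→0 ⇒ 11;  out=∅∪out(11)=∅
  fail(13) 'cdd': from fail(12)=2 chase 'd': 2 ⇒ 3;  out=∅∪out(3)=∅
  fail(16) 'cbb': from fail(15)=5 chase 'b': 5→0 ⇒ 5;  out={4}∪out(5)={4}
  fail(18) 'bad': from fail(17)=1 chase 'd': 1→0 ⇒ 2;  out={5}∪out(2)={5}
  fail(8) 'bdcb': from fail(7)=11 chase 'b': 11 ⇒ 15;  out=∅∪out(15)=∅
  fail(14) 'cddc': from fail(13)=3 chase 'c': 3 ⇒ 4;  out={3}∪out(4)={1,3}
  fail(9) 'bdcba': from fail(8)=15 chase 'a': 15→5 ⇒ 17;  out=∅∪out(17)={0}
  fail(10) 'bdcbad': from fail(9)=17 chase 'd': 17 ⇒ 18;  out={2}∪out(18)={2,5}

Scan:
pos 0 'c': at 11
pos 1 'b': at 15
pos 2 'b': at 16  → match P4@[0:2]
pos 3 'b': at 5 (fail-walked)
pos 4 'a': at 17  → match P0@[4:4]
pos 5 'd': at 18  → match P5@[3:5]
pos 6 'c': at 11 (fail-walked)
pos 7 'a': at 1 (fail-walked)  → match P0@[7:7]
pos 8 'a': at 1 (fail-walked)  → match P0@[8:8]
pos 9 'b': at 5 (fail-walked)
pos 10 'c': at 11 (fail-walked)
pos 11 'b': at 15
pos 12 'b': at 16  → match P4@[10:12]
pos 13 'b': at 5 (fail-walked)
pos 14 'd': at 6
pos 15 'c': at 7
pos 16 'b': at 8
pos 17 'a': at 9  → match P0@[17:17]
pos 18 'd': at 10  → match P2@[13:18],P5@[16:18]
pos 19 'd': at 3 (fail-walked)
pos 20 'c': at 4  → match P1@[18:20]
pos 21 'b': at 15 (fail-walked)
pos 22 'a': at 17 (fail-walked)  → match P0@[22:22]
pos 23 'd': at 18  → match P5@[21:23]
pos 24 'd': at 3 (fail-walked)
pos 25 'c': at 4  → match P1@[23:25]

All matches (sorted): [[2,4],[4,0],[5,5],[7,0],[8,0],[12,4],[17,0],[18,2],[18,5],[20,1],[22,0],[23,5],[25,1]]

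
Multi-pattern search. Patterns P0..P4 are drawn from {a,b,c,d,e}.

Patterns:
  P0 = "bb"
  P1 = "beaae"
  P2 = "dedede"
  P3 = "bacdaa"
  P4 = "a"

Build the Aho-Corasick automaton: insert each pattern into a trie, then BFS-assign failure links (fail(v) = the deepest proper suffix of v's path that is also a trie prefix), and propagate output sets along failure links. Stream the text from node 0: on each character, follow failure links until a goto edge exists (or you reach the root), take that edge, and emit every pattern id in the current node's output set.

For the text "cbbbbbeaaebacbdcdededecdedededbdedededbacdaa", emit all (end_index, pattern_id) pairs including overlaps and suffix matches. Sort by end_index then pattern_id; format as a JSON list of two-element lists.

Construct AC machine:
Trie nodes:
  n0 'ε': a→18 b→1 d→7
  n1 'b': a→13 b→2 e→3
  n2 'bb': ·  ←P0
  n3 'be': a→4
  n4 'bea': a→5
  n5 'beaa': e→6
  n6 'beaae': ·  ←P1
  n7 'd': e→8
  n8 'de': d→9
  n9 'ded': e→10
  n10 'dede': d→11
  n11 'deded': e→12
  n12 'dedede': ·  ←P2
  n13 'ba': c→14
  n14 'bac': d→15
  n15 'bacd': a→16
  n16 'bacda': a→17
  n17 'bacdaa': ·  ←P3
  n18 'a': ·  ←P4

BFS fail/out derivation:
  fail(1) 'b': from fail(0)=0 chase 'b': 0 ⇒ 0;  out=∅∪out(0)=∅
  fail(7) 'd': from fail(0)=0 chase 'd': 0 ⇒ 0;  out=∅∪out(0)=∅
  fail(18) 'a': from fail(0)=0 chase 'a': 0 ⇒ 0;  out={4}∪out(0)={4}
  fail(2) 'bb': from fail(1)=0 chase 'b': 0 ⇒ 1;  out={0}∪out(1)={0}
  fail(3) 'be': from fail(1)=0 chase 'e': 0 ⇒ 0;  out=∅∪out(0)=∅
  fail(8) 'de': from fail(7)=0 chase 'e': 0 ⇒ 0;  out=∅∪out(0)=∅
  fail(13) 'ba': from fail(1)=0 chase 'a': 0 ⇒ 18;  out=∅∪out(18)={4}
  fail(4) 'bea': from fail(3)=0 chase 'a': 0 ⇒ 18;  out=∅∪out(18)={4}
  fail(9) 'ded': from fail(8)=0 chase 'd': 0 ⇒ 7;  out=∅∪out(7)=∅
  fail(14) 'bac': from fail(13)=18 chase 'c': 18→0 ⇒ 0;  out=∅∪out(0)=∅
  fail(5) 'beaa': from fail(4)=18 chase 'a': 18→0 ⇒ 18;  out=∅∪out(18)={4}
  fail(10) 'dede': from fail(9)=7 chase 'e': 7 ⇒ 8;  out=∅∪out(8)=∅
  fail(15) 'bacd': from fail(14)=0 chase 'd': 0 ⇒ 7;  out=∅∪out(7)=∅
  fail(6) 'beaae': from fail(5)=18 chase 'e': 18→0 ⇒ 0;  out={1}∪out(0)={1}
  fail(11) 'deded': from fail(10)=8 chase 'd': 8 ⇒ 9;  out=∅∪out(9)=∅
  fail(16) 'bacda': from fail(15)=7 chase 'a': 7→0 ⇒ 18;  out=∅∪out(18)={4}
  fail(12) 'dedede': from fail(11)=9 chase 'e': 9 ⇒ 10;  out={2}∪out(10)={2}
  fail(17) 'bacdaa': from fail(16)=18 chase 'a': 18→0 ⇒ 18;  out={3}∪out(18)={3,4}

Scan:
pos 0 'c': at 0
pos 1 'b': at 1
pos 2 'b': at 2  → match P0@[1:2]
pos 3 'b': at 2 (via fail)  → match P0@[2:3]
pos 4 'b': at 2 (via fail)  → match P0@[3:4]
pos 5 'b': at 2 (via fail)  → match P0@[4:5]
pos 6 'e': at 3 (via fail)
pos 7 'a': at 4  → match P4@[7:7]
pos 8 'a': at 5  → match P4@[8:8]
pos 9 'e': at 6  → match P1@[5:9]
pos 10 'b': at 1 (via fail)
pos 11 'a': at 13  → match P4@[11:11]
pos 12 'c': at 14
pos 13 'b': at 1 (via fail)
pos 14 'd': at 7 (via fail)
pos 15 'c': at 0 (via fail)
pos 16 'd': at 7
pos 17 'e': at 8
pos 18 'd': at 9
pos 19 'e': at 10
pos 20 'd': at 11
pos 21 'e': at 12  → match P2@[16:21]
pos 22 'c': at 0 (via fail)
pos 23 'd': at 7
pos 24 'e': at 8
pos 25 'd': at 9
pos 26 'e': at 10
pos 27 'd': at 11
pos 28 'e': at 12  → match P2@[23:28]
pos 29 'd': at 11 (via fail)
pos 30 'b': at 1 (via fail)
pos 31 'd': at 7 (via fail)
pos 32 'e': at 8
pos 33 'd': at 9
pos 34 'e': at 10
pos 35 'd': at 11
pos 36 'e': at 12  → match P2@[31:36]
pos 37 'd': at 11 (via fail)
pos 38 'b': at 1 (via fail)
pos 39 'a': at 13  → match P4@[39:39]
pos 40 'c': at 14
pos 41 'd': at 15
pos 42 'a': at 16  → match P4@[42:42]
pos 43 'a': at 17  → match P3@[38:43],P4@[43:43]

Result: [[2,0],[3,0],[4,0],[5,0],[7,4],[8,4],[9,1],[11,4],[21,2],[28,2],[36,2],[39,4],[42,4],[43,3],[43,4]]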